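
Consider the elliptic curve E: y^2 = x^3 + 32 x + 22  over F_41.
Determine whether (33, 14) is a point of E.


Check whether y^2 = x^3 + 32 x + 22 (mod 41) for (x, y) = (33, 14).
LHS: y^2 = 14^2 mod 41 = 32
RHS: x^3 + 32 x + 22 = 33^3 + 32*33 + 22 mod 41 = 33
LHS != RHS

No, not on the curve


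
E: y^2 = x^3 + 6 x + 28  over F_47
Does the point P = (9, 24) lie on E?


Check whether y^2 = x^3 + 6 x + 28 (mod 47) for (x, y) = (9, 24).
LHS: y^2 = 24^2 mod 47 = 12
RHS: x^3 + 6 x + 28 = 9^3 + 6*9 + 28 mod 47 = 12
LHS = RHS

Yes, on the curve


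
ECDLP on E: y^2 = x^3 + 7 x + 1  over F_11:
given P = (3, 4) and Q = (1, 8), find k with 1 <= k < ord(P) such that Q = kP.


Enumerate multiples of P until we hit Q = (1, 8):
  1P = (3, 4)
  2P = (10, 2)
  3P = (1, 8)
Match found at i = 3.

k = 3


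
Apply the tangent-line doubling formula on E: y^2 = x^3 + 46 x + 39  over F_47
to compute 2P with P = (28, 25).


Doubling: s = (3 x1^2 + a) / (2 y1)
s = (3*28^2 + 46) / (2*25) mod 47 = 16
x3 = s^2 - 2 x1 mod 47 = 16^2 - 2*28 = 12
y3 = s (x1 - x3) - y1 mod 47 = 16 * (28 - 12) - 25 = 43

2P = (12, 43)


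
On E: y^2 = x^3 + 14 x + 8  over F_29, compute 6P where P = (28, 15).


k = 6 = 110_2 (binary, LSB first: 011)
Double-and-add from P = (28, 15):
  bit 0 = 0: acc unchanged = O
  bit 1 = 1: acc = O + (1, 9) = (1, 9)
  bit 2 = 1: acc = (1, 9) + (21, 14) = (27, 28)

6P = (27, 28)


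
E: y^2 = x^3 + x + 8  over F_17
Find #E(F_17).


For each x in F_17, count y with y^2 = x^3 + 1 x + 8 mod 17:
  x = 0: RHS = 8, y in [5, 12]  -> 2 point(s)
  x = 2: RHS = 1, y in [1, 16]  -> 2 point(s)
  x = 3: RHS = 4, y in [2, 15]  -> 2 point(s)
  x = 4: RHS = 8, y in [5, 12]  -> 2 point(s)
  x = 5: RHS = 2, y in [6, 11]  -> 2 point(s)
  x = 6: RHS = 9, y in [3, 14]  -> 2 point(s)
  x = 7: RHS = 1, y in [1, 16]  -> 2 point(s)
  x = 8: RHS = 1, y in [1, 16]  -> 2 point(s)
  x = 9: RHS = 15, y in [7, 10]  -> 2 point(s)
  x = 10: RHS = 15, y in [7, 10]  -> 2 point(s)
  x = 13: RHS = 8, y in [5, 12]  -> 2 point(s)
  x = 15: RHS = 15, y in [7, 10]  -> 2 point(s)
Affine points: 24. Add the point at infinity: total = 25.

#E(F_17) = 25


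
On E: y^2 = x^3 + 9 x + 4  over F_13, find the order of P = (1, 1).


Compute successive multiples of P until we hit O:
  1P = (1, 1)
  2P = (8, 9)
  3P = (0, 2)
  4P = (0, 11)
  5P = (8, 4)
  6P = (1, 12)
  7P = O

ord(P) = 7


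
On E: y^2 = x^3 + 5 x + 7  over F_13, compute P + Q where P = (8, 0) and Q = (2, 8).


P != Q, so use the chord formula.
s = (y2 - y1) / (x2 - x1) = (8) / (7) mod 13 = 3
x3 = s^2 - x1 - x2 mod 13 = 3^2 - 8 - 2 = 12
y3 = s (x1 - x3) - y1 mod 13 = 3 * (8 - 12) - 0 = 1

P + Q = (12, 1)


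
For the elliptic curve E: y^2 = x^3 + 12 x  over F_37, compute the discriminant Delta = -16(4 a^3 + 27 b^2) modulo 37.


4 a^3 + 27 b^2 = 4*12^3 + 27*0^2 = 6912 + 0 = 6912
Delta = -16 * (6912) = -110592
Delta mod 37 = 1

Delta = 1 (mod 37)


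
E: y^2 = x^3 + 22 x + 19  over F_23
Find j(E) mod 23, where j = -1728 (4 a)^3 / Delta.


Delta = -16(4 a^3 + 27 b^2) mod 23 = 6
-1728 * (4 a)^3 = -1728 * (4*22)^3 mod 23 = 8
j = 8 * 6^(-1) mod 23 = 9

j = 9 (mod 23)


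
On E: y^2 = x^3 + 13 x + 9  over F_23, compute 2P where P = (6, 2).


Doubling: s = (3 x1^2 + a) / (2 y1)
s = (3*6^2 + 13) / (2*2) mod 23 = 13
x3 = s^2 - 2 x1 mod 23 = 13^2 - 2*6 = 19
y3 = s (x1 - x3) - y1 mod 23 = 13 * (6 - 19) - 2 = 13

2P = (19, 13)


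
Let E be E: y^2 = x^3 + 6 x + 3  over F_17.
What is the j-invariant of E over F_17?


Delta = -16(4 a^3 + 27 b^2) mod 17 = 2
-1728 * (4 a)^3 = -1728 * (4*6)^3 mod 17 = 1
j = 1 * 2^(-1) mod 17 = 9

j = 9 (mod 17)


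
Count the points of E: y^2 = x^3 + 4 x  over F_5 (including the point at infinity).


For each x in F_5, count y with y^2 = x^3 + 4 x + 0 mod 5:
  x = 0: RHS = 0, y in [0]  -> 1 point(s)
  x = 1: RHS = 0, y in [0]  -> 1 point(s)
  x = 2: RHS = 1, y in [1, 4]  -> 2 point(s)
  x = 3: RHS = 4, y in [2, 3]  -> 2 point(s)
  x = 4: RHS = 0, y in [0]  -> 1 point(s)
Affine points: 7. Add the point at infinity: total = 8.

#E(F_5) = 8


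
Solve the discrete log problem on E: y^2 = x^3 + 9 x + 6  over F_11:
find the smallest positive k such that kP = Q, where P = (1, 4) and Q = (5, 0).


Enumerate multiples of P until we hit Q = (5, 0):
  1P = (1, 4)
  2P = (3, 4)
  3P = (7, 7)
  4P = (6, 10)
  5P = (5, 0)
Match found at i = 5.

k = 5


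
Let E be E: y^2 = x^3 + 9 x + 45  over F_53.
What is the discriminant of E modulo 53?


4 a^3 + 27 b^2 = 4*9^3 + 27*45^2 = 2916 + 54675 = 57591
Delta = -16 * (57591) = -921456
Delta mod 53 = 2

Delta = 2 (mod 53)


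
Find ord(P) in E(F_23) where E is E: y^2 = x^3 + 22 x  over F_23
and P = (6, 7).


Compute successive multiples of P until we hit O:
  1P = (6, 7)
  2P = (1, 0)
  3P = (6, 16)
  4P = O

ord(P) = 4


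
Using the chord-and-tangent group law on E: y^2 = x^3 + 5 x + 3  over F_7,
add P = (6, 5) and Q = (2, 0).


P != Q, so use the chord formula.
s = (y2 - y1) / (x2 - x1) = (2) / (3) mod 7 = 3
x3 = s^2 - x1 - x2 mod 7 = 3^2 - 6 - 2 = 1
y3 = s (x1 - x3) - y1 mod 7 = 3 * (6 - 1) - 5 = 3

P + Q = (1, 3)


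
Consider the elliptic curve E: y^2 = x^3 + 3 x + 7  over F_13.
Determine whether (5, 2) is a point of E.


Check whether y^2 = x^3 + 3 x + 7 (mod 13) for (x, y) = (5, 2).
LHS: y^2 = 2^2 mod 13 = 4
RHS: x^3 + 3 x + 7 = 5^3 + 3*5 + 7 mod 13 = 4
LHS = RHS

Yes, on the curve


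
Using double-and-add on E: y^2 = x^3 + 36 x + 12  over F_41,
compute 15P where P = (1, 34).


k = 15 = 1111_2 (binary, LSB first: 1111)
Double-and-add from P = (1, 34):
  bit 0 = 1: acc = O + (1, 34) = (1, 34)
  bit 1 = 1: acc = (1, 34) + (34, 14) = (2, 25)
  bit 2 = 1: acc = (2, 25) + (37, 3) = (20, 32)
  bit 3 = 1: acc = (20, 32) + (40, 37) = (40, 4)

15P = (40, 4)


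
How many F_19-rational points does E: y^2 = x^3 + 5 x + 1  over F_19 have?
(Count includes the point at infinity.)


For each x in F_19, count y with y^2 = x^3 + 5 x + 1 mod 19:
  x = 0: RHS = 1, y in [1, 18]  -> 2 point(s)
  x = 1: RHS = 7, y in [8, 11]  -> 2 point(s)
  x = 2: RHS = 0, y in [0]  -> 1 point(s)
  x = 3: RHS = 5, y in [9, 10]  -> 2 point(s)
  x = 4: RHS = 9, y in [3, 16]  -> 2 point(s)
  x = 6: RHS = 0, y in [0]  -> 1 point(s)
  x = 10: RHS = 6, y in [5, 14]  -> 2 point(s)
  x = 11: RHS = 0, y in [0]  -> 1 point(s)
  x = 16: RHS = 16, y in [4, 15]  -> 2 point(s)
Affine points: 15. Add the point at infinity: total = 16.

#E(F_19) = 16


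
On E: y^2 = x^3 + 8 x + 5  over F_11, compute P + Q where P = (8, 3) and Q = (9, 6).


P != Q, so use the chord formula.
s = (y2 - y1) / (x2 - x1) = (3) / (1) mod 11 = 3
x3 = s^2 - x1 - x2 mod 11 = 3^2 - 8 - 9 = 3
y3 = s (x1 - x3) - y1 mod 11 = 3 * (8 - 3) - 3 = 1

P + Q = (3, 1)


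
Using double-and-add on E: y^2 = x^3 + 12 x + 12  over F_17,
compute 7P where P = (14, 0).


k = 7 = 111_2 (binary, LSB first: 111)
Double-and-add from P = (14, 0):
  bit 0 = 1: acc = O + (14, 0) = (14, 0)
  bit 1 = 1: acc = (14, 0) + O = (14, 0)
  bit 2 = 1: acc = (14, 0) + O = (14, 0)

7P = (14, 0)


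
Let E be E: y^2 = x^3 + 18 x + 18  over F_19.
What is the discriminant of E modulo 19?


4 a^3 + 27 b^2 = 4*18^3 + 27*18^2 = 23328 + 8748 = 32076
Delta = -16 * (32076) = -513216
Delta mod 19 = 12

Delta = 12 (mod 19)


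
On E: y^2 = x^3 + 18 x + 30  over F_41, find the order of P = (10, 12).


Compute successive multiples of P until we hit O:
  1P = (10, 12)
  2P = (30, 10)
  3P = (17, 1)
  4P = (24, 10)
  5P = (2, 22)
  6P = (28, 31)
  7P = (5, 32)
  8P = (1, 34)
  ... (continuing to 38P)
  38P = O

ord(P) = 38


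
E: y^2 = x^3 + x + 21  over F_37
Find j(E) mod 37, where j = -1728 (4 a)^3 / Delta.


Delta = -16(4 a^3 + 27 b^2) mod 37 = 11
-1728 * (4 a)^3 = -1728 * (4*1)^3 mod 37 = 1
j = 1 * 11^(-1) mod 37 = 27

j = 27 (mod 37)


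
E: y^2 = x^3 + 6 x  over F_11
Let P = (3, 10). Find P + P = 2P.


Doubling: s = (3 x1^2 + a) / (2 y1)
s = (3*3^2 + 6) / (2*10) mod 11 = 0
x3 = s^2 - 2 x1 mod 11 = 0^2 - 2*3 = 5
y3 = s (x1 - x3) - y1 mod 11 = 0 * (3 - 5) - 10 = 1

2P = (5, 1)


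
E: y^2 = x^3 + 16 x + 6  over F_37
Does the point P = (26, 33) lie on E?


Check whether y^2 = x^3 + 16 x + 6 (mod 37) for (x, y) = (26, 33).
LHS: y^2 = 33^2 mod 37 = 16
RHS: x^3 + 16 x + 6 = 26^3 + 16*26 + 6 mod 37 = 16
LHS = RHS

Yes, on the curve


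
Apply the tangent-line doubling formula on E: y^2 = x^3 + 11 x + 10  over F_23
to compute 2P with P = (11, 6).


Doubling: s = (3 x1^2 + a) / (2 y1)
s = (3*11^2 + 11) / (2*6) mod 23 = 12
x3 = s^2 - 2 x1 mod 23 = 12^2 - 2*11 = 7
y3 = s (x1 - x3) - y1 mod 23 = 12 * (11 - 7) - 6 = 19

2P = (7, 19)


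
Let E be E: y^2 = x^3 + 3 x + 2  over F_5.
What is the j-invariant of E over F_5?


Delta = -16(4 a^3 + 27 b^2) mod 5 = 4
-1728 * (4 a)^3 = -1728 * (4*3)^3 mod 5 = 1
j = 1 * 4^(-1) mod 5 = 4

j = 4 (mod 5)


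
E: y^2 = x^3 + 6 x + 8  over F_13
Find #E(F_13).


For each x in F_13, count y with y^2 = x^3 + 6 x + 8 mod 13:
  x = 3: RHS = 1, y in [1, 12]  -> 2 point(s)
  x = 6: RHS = 0, y in [0]  -> 1 point(s)
  x = 7: RHS = 3, y in [4, 9]  -> 2 point(s)
  x = 8: RHS = 9, y in [3, 10]  -> 2 point(s)
  x = 11: RHS = 1, y in [1, 12]  -> 2 point(s)
  x = 12: RHS = 1, y in [1, 12]  -> 2 point(s)
Affine points: 11. Add the point at infinity: total = 12.

#E(F_13) = 12


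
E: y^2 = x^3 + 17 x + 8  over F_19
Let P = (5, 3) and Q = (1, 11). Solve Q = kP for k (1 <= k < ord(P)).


Enumerate multiples of P until we hit Q = (1, 11):
  1P = (5, 3)
  2P = (14, 11)
  3P = (9, 4)
  4P = (11, 5)
  5P = (1, 11)
Match found at i = 5.

k = 5


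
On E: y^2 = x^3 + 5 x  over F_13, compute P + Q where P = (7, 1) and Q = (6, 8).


P != Q, so use the chord formula.
s = (y2 - y1) / (x2 - x1) = (7) / (12) mod 13 = 6
x3 = s^2 - x1 - x2 mod 13 = 6^2 - 7 - 6 = 10
y3 = s (x1 - x3) - y1 mod 13 = 6 * (7 - 10) - 1 = 7

P + Q = (10, 7)


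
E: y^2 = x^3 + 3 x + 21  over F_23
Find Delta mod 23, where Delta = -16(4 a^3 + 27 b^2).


4 a^3 + 27 b^2 = 4*3^3 + 27*21^2 = 108 + 11907 = 12015
Delta = -16 * (12015) = -192240
Delta mod 23 = 17

Delta = 17 (mod 23)


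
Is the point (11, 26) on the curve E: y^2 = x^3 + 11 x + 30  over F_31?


Check whether y^2 = x^3 + 11 x + 30 (mod 31) for (x, y) = (11, 26).
LHS: y^2 = 26^2 mod 31 = 25
RHS: x^3 + 11 x + 30 = 11^3 + 11*11 + 30 mod 31 = 25
LHS = RHS

Yes, on the curve


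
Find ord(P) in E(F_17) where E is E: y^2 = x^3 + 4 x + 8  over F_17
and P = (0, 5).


Compute successive multiples of P until we hit O:
  1P = (0, 5)
  2P = (9, 5)
  3P = (8, 12)
  4P = (1, 9)
  5P = (15, 3)
  6P = (3, 9)
  7P = (12, 13)
  8P = (13, 9)
  ... (continuing to 18P)
  18P = O

ord(P) = 18


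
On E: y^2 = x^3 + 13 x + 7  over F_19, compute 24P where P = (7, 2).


k = 24 = 11000_2 (binary, LSB first: 00011)
Double-and-add from P = (7, 2):
  bit 0 = 0: acc unchanged = O
  bit 1 = 0: acc unchanged = O
  bit 2 = 0: acc unchanged = O
  bit 3 = 1: acc = O + (10, 4) = (10, 4)
  bit 4 = 1: acc = (10, 4) + (16, 13) = (0, 11)

24P = (0, 11)


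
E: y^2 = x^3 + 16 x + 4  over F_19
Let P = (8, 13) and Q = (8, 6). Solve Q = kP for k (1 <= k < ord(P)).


Enumerate multiples of P until we hit Q = (8, 6):
  1P = (8, 13)
  2P = (10, 9)
  3P = (5, 0)
  4P = (10, 10)
  5P = (8, 6)
Match found at i = 5.

k = 5


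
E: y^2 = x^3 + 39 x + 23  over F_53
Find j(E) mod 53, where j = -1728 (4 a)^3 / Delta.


Delta = -16(4 a^3 + 27 b^2) mod 53 = 35
-1728 * (4 a)^3 = -1728 * (4*39)^3 mod 53 = 16
j = 16 * 35^(-1) mod 53 = 5

j = 5 (mod 53)


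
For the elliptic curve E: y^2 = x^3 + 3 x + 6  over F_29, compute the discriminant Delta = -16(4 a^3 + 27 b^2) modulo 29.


4 a^3 + 27 b^2 = 4*3^3 + 27*6^2 = 108 + 972 = 1080
Delta = -16 * (1080) = -17280
Delta mod 29 = 4

Delta = 4 (mod 29)


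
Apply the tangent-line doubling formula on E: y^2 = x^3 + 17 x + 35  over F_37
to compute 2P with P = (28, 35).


Doubling: s = (3 x1^2 + a) / (2 y1)
s = (3*28^2 + 17) / (2*35) mod 37 = 9
x3 = s^2 - 2 x1 mod 37 = 9^2 - 2*28 = 25
y3 = s (x1 - x3) - y1 mod 37 = 9 * (28 - 25) - 35 = 29

2P = (25, 29)


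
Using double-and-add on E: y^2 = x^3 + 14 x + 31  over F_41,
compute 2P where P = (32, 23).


k = 2 = 10_2 (binary, LSB first: 01)
Double-and-add from P = (32, 23):
  bit 0 = 0: acc unchanged = O
  bit 1 = 1: acc = O + (13, 27) = (13, 27)

2P = (13, 27)


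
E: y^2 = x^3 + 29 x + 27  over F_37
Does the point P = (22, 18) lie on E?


Check whether y^2 = x^3 + 29 x + 27 (mod 37) for (x, y) = (22, 18).
LHS: y^2 = 18^2 mod 37 = 28
RHS: x^3 + 29 x + 27 = 22^3 + 29*22 + 27 mod 37 = 28
LHS = RHS

Yes, on the curve


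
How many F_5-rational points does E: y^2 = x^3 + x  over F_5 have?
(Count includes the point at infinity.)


For each x in F_5, count y with y^2 = x^3 + 1 x + 0 mod 5:
  x = 0: RHS = 0, y in [0]  -> 1 point(s)
  x = 2: RHS = 0, y in [0]  -> 1 point(s)
  x = 3: RHS = 0, y in [0]  -> 1 point(s)
Affine points: 3. Add the point at infinity: total = 4.

#E(F_5) = 4


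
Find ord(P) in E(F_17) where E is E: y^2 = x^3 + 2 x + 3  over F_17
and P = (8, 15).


Compute successive multiples of P until we hit O:
  1P = (8, 15)
  2P = (3, 6)
  3P = (14, 15)
  4P = (12, 2)
  5P = (15, 12)
  6P = (15, 5)
  7P = (12, 15)
  8P = (14, 2)
  ... (continuing to 11P)
  11P = O

ord(P) = 11


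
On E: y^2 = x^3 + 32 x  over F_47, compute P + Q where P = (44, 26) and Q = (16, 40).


P != Q, so use the chord formula.
s = (y2 - y1) / (x2 - x1) = (14) / (19) mod 47 = 23
x3 = s^2 - x1 - x2 mod 47 = 23^2 - 44 - 16 = 46
y3 = s (x1 - x3) - y1 mod 47 = 23 * (44 - 46) - 26 = 22

P + Q = (46, 22)


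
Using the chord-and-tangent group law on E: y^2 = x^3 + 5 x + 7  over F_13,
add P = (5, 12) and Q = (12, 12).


P != Q, so use the chord formula.
s = (y2 - y1) / (x2 - x1) = (0) / (7) mod 13 = 0
x3 = s^2 - x1 - x2 mod 13 = 0^2 - 5 - 12 = 9
y3 = s (x1 - x3) - y1 mod 13 = 0 * (5 - 9) - 12 = 1

P + Q = (9, 1)


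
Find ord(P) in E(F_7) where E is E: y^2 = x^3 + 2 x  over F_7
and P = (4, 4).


Compute successive multiples of P until we hit O:
  1P = (4, 4)
  2P = (0, 0)
  3P = (4, 3)
  4P = O

ord(P) = 4


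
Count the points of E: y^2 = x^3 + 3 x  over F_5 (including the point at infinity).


For each x in F_5, count y with y^2 = x^3 + 3 x + 0 mod 5:
  x = 0: RHS = 0, y in [0]  -> 1 point(s)
  x = 1: RHS = 4, y in [2, 3]  -> 2 point(s)
  x = 2: RHS = 4, y in [2, 3]  -> 2 point(s)
  x = 3: RHS = 1, y in [1, 4]  -> 2 point(s)
  x = 4: RHS = 1, y in [1, 4]  -> 2 point(s)
Affine points: 9. Add the point at infinity: total = 10.

#E(F_5) = 10


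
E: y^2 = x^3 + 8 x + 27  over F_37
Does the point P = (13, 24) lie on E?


Check whether y^2 = x^3 + 8 x + 27 (mod 37) for (x, y) = (13, 24).
LHS: y^2 = 24^2 mod 37 = 21
RHS: x^3 + 8 x + 27 = 13^3 + 8*13 + 27 mod 37 = 34
LHS != RHS

No, not on the curve


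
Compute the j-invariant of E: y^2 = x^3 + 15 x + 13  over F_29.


Delta = -16(4 a^3 + 27 b^2) mod 29 = 6
-1728 * (4 a)^3 = -1728 * (4*15)^3 mod 29 = 9
j = 9 * 6^(-1) mod 29 = 16

j = 16 (mod 29)


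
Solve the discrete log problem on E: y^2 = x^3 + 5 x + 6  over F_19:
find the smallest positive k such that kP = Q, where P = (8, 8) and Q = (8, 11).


Enumerate multiples of P until we hit Q = (8, 11):
  1P = (8, 8)
  2P = (0, 5)
  3P = (15, 6)
  4P = (5, 2)
  5P = (10, 7)
  6P = (6, 10)
  7P = (6, 9)
  8P = (10, 12)
  9P = (5, 17)
  10P = (15, 13)
  11P = (0, 14)
  12P = (8, 11)
Match found at i = 12.

k = 12


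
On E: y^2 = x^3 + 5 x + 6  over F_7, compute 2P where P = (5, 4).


Doubling: s = (3 x1^2 + a) / (2 y1)
s = (3*5^2 + 5) / (2*4) mod 7 = 3
x3 = s^2 - 2 x1 mod 7 = 3^2 - 2*5 = 6
y3 = s (x1 - x3) - y1 mod 7 = 3 * (5 - 6) - 4 = 0

2P = (6, 0)


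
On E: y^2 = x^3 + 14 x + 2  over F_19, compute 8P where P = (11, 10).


k = 8 = 1000_2 (binary, LSB first: 0001)
Double-and-add from P = (11, 10):
  bit 0 = 0: acc unchanged = O
  bit 1 = 0: acc unchanged = O
  bit 2 = 0: acc unchanged = O
  bit 3 = 1: acc = O + (18, 5) = (18, 5)

8P = (18, 5)


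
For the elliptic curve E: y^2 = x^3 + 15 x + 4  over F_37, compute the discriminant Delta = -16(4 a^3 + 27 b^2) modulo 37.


4 a^3 + 27 b^2 = 4*15^3 + 27*4^2 = 13500 + 432 = 13932
Delta = -16 * (13932) = -222912
Delta mod 37 = 13

Delta = 13 (mod 37)


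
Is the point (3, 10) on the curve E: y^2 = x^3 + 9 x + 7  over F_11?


Check whether y^2 = x^3 + 9 x + 7 (mod 11) for (x, y) = (3, 10).
LHS: y^2 = 10^2 mod 11 = 1
RHS: x^3 + 9 x + 7 = 3^3 + 9*3 + 7 mod 11 = 6
LHS != RHS

No, not on the curve


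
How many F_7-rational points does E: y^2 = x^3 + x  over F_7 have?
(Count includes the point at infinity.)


For each x in F_7, count y with y^2 = x^3 + 1 x + 0 mod 7:
  x = 0: RHS = 0, y in [0]  -> 1 point(s)
  x = 1: RHS = 2, y in [3, 4]  -> 2 point(s)
  x = 3: RHS = 2, y in [3, 4]  -> 2 point(s)
  x = 5: RHS = 4, y in [2, 5]  -> 2 point(s)
Affine points: 7. Add the point at infinity: total = 8.

#E(F_7) = 8


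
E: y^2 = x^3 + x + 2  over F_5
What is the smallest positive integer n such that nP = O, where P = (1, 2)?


Compute successive multiples of P until we hit O:
  1P = (1, 2)
  2P = (4, 0)
  3P = (1, 3)
  4P = O

ord(P) = 4


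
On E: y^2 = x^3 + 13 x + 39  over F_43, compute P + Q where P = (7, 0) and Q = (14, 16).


P != Q, so use the chord formula.
s = (y2 - y1) / (x2 - x1) = (16) / (7) mod 43 = 33
x3 = s^2 - x1 - x2 mod 43 = 33^2 - 7 - 14 = 36
y3 = s (x1 - x3) - y1 mod 43 = 33 * (7 - 36) - 0 = 32

P + Q = (36, 32)


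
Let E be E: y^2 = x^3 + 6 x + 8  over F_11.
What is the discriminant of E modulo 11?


4 a^3 + 27 b^2 = 4*6^3 + 27*8^2 = 864 + 1728 = 2592
Delta = -16 * (2592) = -41472
Delta mod 11 = 9

Delta = 9 (mod 11)


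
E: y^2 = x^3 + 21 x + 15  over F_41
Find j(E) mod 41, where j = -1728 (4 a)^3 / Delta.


Delta = -16(4 a^3 + 27 b^2) mod 41 = 3
-1728 * (4 a)^3 = -1728 * (4*21)^3 mod 41 = 34
j = 34 * 3^(-1) mod 41 = 25

j = 25 (mod 41)


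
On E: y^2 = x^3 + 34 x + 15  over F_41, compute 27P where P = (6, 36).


k = 27 = 11011_2 (binary, LSB first: 11011)
Double-and-add from P = (6, 36):
  bit 0 = 1: acc = O + (6, 36) = (6, 36)
  bit 1 = 1: acc = (6, 36) + (24, 31) = (15, 28)
  bit 2 = 0: acc unchanged = (15, 28)
  bit 3 = 1: acc = (15, 28) + (8, 26) = (39, 12)
  bit 4 = 1: acc = (39, 12) + (30, 14) = (9, 36)

27P = (9, 36)


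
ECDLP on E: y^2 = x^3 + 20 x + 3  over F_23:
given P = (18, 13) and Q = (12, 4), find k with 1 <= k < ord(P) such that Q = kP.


Enumerate multiples of P until we hit Q = (12, 4):
  1P = (18, 13)
  2P = (11, 17)
  3P = (7, 7)
  4P = (4, 3)
  5P = (17, 14)
  6P = (12, 4)
Match found at i = 6.

k = 6


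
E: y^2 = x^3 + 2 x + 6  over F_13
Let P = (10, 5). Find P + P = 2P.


Doubling: s = (3 x1^2 + a) / (2 y1)
s = (3*10^2 + 2) / (2*5) mod 13 = 12
x3 = s^2 - 2 x1 mod 13 = 12^2 - 2*10 = 7
y3 = s (x1 - x3) - y1 mod 13 = 12 * (10 - 7) - 5 = 5

2P = (7, 5)


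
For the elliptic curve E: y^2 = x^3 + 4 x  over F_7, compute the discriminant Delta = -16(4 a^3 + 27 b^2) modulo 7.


4 a^3 + 27 b^2 = 4*4^3 + 27*0^2 = 256 + 0 = 256
Delta = -16 * (256) = -4096
Delta mod 7 = 6

Delta = 6 (mod 7)


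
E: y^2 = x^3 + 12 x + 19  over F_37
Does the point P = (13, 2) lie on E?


Check whether y^2 = x^3 + 12 x + 19 (mod 37) for (x, y) = (13, 2).
LHS: y^2 = 2^2 mod 37 = 4
RHS: x^3 + 12 x + 19 = 13^3 + 12*13 + 19 mod 37 = 4
LHS = RHS

Yes, on the curve


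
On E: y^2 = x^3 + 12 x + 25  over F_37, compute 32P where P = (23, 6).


k = 32 = 100000_2 (binary, LSB first: 000001)
Double-and-add from P = (23, 6):
  bit 0 = 0: acc unchanged = O
  bit 1 = 0: acc unchanged = O
  bit 2 = 0: acc unchanged = O
  bit 3 = 0: acc unchanged = O
  bit 4 = 0: acc unchanged = O
  bit 5 = 1: acc = O + (16, 13) = (16, 13)

32P = (16, 13)


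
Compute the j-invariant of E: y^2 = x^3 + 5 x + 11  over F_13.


Delta = -16(4 a^3 + 27 b^2) mod 13 = 9
-1728 * (4 a)^3 = -1728 * (4*5)^3 mod 13 = 5
j = 5 * 9^(-1) mod 13 = 2

j = 2 (mod 13)


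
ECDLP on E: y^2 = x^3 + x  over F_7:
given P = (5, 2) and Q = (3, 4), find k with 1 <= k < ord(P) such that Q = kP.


Enumerate multiples of P until we hit Q = (3, 4):
  1P = (5, 2)
  2P = (1, 4)
  3P = (3, 4)
Match found at i = 3.

k = 3


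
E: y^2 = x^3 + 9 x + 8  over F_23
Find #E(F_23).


For each x in F_23, count y with y^2 = x^3 + 9 x + 8 mod 23:
  x = 0: RHS = 8, y in [10, 13]  -> 2 point(s)
  x = 1: RHS = 18, y in [8, 15]  -> 2 point(s)
  x = 3: RHS = 16, y in [4, 19]  -> 2 point(s)
  x = 4: RHS = 16, y in [4, 19]  -> 2 point(s)
  x = 6: RHS = 2, y in [5, 18]  -> 2 point(s)
  x = 7: RHS = 0, y in [0]  -> 1 point(s)
  x = 9: RHS = 13, y in [6, 17]  -> 2 point(s)
  x = 11: RHS = 12, y in [9, 14]  -> 2 point(s)
  x = 12: RHS = 4, y in [2, 21]  -> 2 point(s)
  x = 14: RHS = 3, y in [7, 16]  -> 2 point(s)
  x = 16: RHS = 16, y in [4, 19]  -> 2 point(s)
  x = 19: RHS = 0, y in [0]  -> 1 point(s)
  x = 20: RHS = 0, y in [0]  -> 1 point(s)
Affine points: 23. Add the point at infinity: total = 24.

#E(F_23) = 24


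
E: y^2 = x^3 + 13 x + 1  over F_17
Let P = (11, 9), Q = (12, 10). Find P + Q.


P != Q, so use the chord formula.
s = (y2 - y1) / (x2 - x1) = (1) / (1) mod 17 = 1
x3 = s^2 - x1 - x2 mod 17 = 1^2 - 11 - 12 = 12
y3 = s (x1 - x3) - y1 mod 17 = 1 * (11 - 12) - 9 = 7

P + Q = (12, 7)


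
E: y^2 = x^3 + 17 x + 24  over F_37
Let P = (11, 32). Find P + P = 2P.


Doubling: s = (3 x1^2 + a) / (2 y1)
s = (3*11^2 + 17) / (2*32) mod 37 = 36
x3 = s^2 - 2 x1 mod 37 = 36^2 - 2*11 = 16
y3 = s (x1 - x3) - y1 mod 37 = 36 * (11 - 16) - 32 = 10

2P = (16, 10)


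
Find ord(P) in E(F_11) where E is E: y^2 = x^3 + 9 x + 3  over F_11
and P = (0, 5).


Compute successive multiples of P until we hit O:
  1P = (0, 5)
  2P = (4, 9)
  3P = (8, 9)
  4P = (6, 3)
  5P = (10, 2)
  6P = (10, 9)
  7P = (6, 8)
  8P = (8, 2)
  ... (continuing to 11P)
  11P = O

ord(P) = 11


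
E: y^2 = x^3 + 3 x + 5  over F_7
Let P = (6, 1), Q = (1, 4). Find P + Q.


P != Q, so use the chord formula.
s = (y2 - y1) / (x2 - x1) = (3) / (2) mod 7 = 5
x3 = s^2 - x1 - x2 mod 7 = 5^2 - 6 - 1 = 4
y3 = s (x1 - x3) - y1 mod 7 = 5 * (6 - 4) - 1 = 2

P + Q = (4, 2)


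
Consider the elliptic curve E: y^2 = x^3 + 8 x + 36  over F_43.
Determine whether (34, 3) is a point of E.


Check whether y^2 = x^3 + 8 x + 36 (mod 43) for (x, y) = (34, 3).
LHS: y^2 = 3^2 mod 43 = 9
RHS: x^3 + 8 x + 36 = 34^3 + 8*34 + 36 mod 43 = 9
LHS = RHS

Yes, on the curve


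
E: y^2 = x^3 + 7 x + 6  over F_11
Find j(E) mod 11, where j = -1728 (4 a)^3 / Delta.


Delta = -16(4 a^3 + 27 b^2) mod 11 = 6
-1728 * (4 a)^3 = -1728 * (4*7)^3 mod 11 = 4
j = 4 * 6^(-1) mod 11 = 8

j = 8 (mod 11)


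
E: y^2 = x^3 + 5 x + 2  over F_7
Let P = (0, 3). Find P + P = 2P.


Doubling: s = (3 x1^2 + a) / (2 y1)
s = (3*0^2 + 5) / (2*3) mod 7 = 2
x3 = s^2 - 2 x1 mod 7 = 2^2 - 2*0 = 4
y3 = s (x1 - x3) - y1 mod 7 = 2 * (0 - 4) - 3 = 3

2P = (4, 3)


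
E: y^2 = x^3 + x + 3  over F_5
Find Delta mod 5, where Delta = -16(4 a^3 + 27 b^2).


4 a^3 + 27 b^2 = 4*1^3 + 27*3^2 = 4 + 243 = 247
Delta = -16 * (247) = -3952
Delta mod 5 = 3

Delta = 3 (mod 5)


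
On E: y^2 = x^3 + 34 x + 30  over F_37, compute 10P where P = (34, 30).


k = 10 = 1010_2 (binary, LSB first: 0101)
Double-and-add from P = (34, 30):
  bit 0 = 0: acc unchanged = O
  bit 1 = 1: acc = O + (18, 6) = (18, 6)
  bit 2 = 0: acc unchanged = (18, 6)
  bit 3 = 1: acc = (18, 6) + (11, 25) = (35, 19)

10P = (35, 19)


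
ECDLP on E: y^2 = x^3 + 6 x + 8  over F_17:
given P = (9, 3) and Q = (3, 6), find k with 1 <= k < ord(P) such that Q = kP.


Enumerate multiples of P until we hit Q = (3, 6):
  1P = (9, 3)
  2P = (0, 5)
  3P = (7, 6)
  4P = (16, 16)
  5P = (1, 7)
  6P = (3, 11)
  7P = (3, 6)
Match found at i = 7.

k = 7


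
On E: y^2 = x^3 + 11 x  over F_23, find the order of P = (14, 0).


Compute successive multiples of P until we hit O:
  1P = (14, 0)
  2P = O

ord(P) = 2


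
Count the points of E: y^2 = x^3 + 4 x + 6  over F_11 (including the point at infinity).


For each x in F_11, count y with y^2 = x^3 + 4 x + 6 mod 11:
  x = 1: RHS = 0, y in [0]  -> 1 point(s)
  x = 2: RHS = 0, y in [0]  -> 1 point(s)
  x = 3: RHS = 1, y in [1, 10]  -> 2 point(s)
  x = 4: RHS = 9, y in [3, 8]  -> 2 point(s)
  x = 6: RHS = 4, y in [2, 9]  -> 2 point(s)
  x = 7: RHS = 3, y in [5, 6]  -> 2 point(s)
  x = 8: RHS = 0, y in [0]  -> 1 point(s)
  x = 9: RHS = 1, y in [1, 10]  -> 2 point(s)
  x = 10: RHS = 1, y in [1, 10]  -> 2 point(s)
Affine points: 15. Add the point at infinity: total = 16.

#E(F_11) = 16


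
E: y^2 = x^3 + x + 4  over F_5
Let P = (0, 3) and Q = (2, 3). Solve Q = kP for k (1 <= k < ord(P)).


Enumerate multiples of P until we hit Q = (2, 3):
  1P = (0, 3)
  2P = (1, 1)
  3P = (3, 3)
  4P = (2, 2)
  5P = (2, 3)
Match found at i = 5.

k = 5


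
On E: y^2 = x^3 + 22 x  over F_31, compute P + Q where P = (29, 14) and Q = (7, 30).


P != Q, so use the chord formula.
s = (y2 - y1) / (x2 - x1) = (16) / (9) mod 31 = 19
x3 = s^2 - x1 - x2 mod 31 = 19^2 - 29 - 7 = 15
y3 = s (x1 - x3) - y1 mod 31 = 19 * (29 - 15) - 14 = 4

P + Q = (15, 4)


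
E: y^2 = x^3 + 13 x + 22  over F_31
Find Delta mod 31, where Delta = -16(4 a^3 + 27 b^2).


4 a^3 + 27 b^2 = 4*13^3 + 27*22^2 = 8788 + 13068 = 21856
Delta = -16 * (21856) = -349696
Delta mod 31 = 15

Delta = 15 (mod 31)


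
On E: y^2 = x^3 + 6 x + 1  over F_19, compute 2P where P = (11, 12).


Doubling: s = (3 x1^2 + a) / (2 y1)
s = (3*11^2 + 6) / (2*12) mod 19 = 13
x3 = s^2 - 2 x1 mod 19 = 13^2 - 2*11 = 14
y3 = s (x1 - x3) - y1 mod 19 = 13 * (11 - 14) - 12 = 6

2P = (14, 6)


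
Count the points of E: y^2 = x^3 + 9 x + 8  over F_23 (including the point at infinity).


For each x in F_23, count y with y^2 = x^3 + 9 x + 8 mod 23:
  x = 0: RHS = 8, y in [10, 13]  -> 2 point(s)
  x = 1: RHS = 18, y in [8, 15]  -> 2 point(s)
  x = 3: RHS = 16, y in [4, 19]  -> 2 point(s)
  x = 4: RHS = 16, y in [4, 19]  -> 2 point(s)
  x = 6: RHS = 2, y in [5, 18]  -> 2 point(s)
  x = 7: RHS = 0, y in [0]  -> 1 point(s)
  x = 9: RHS = 13, y in [6, 17]  -> 2 point(s)
  x = 11: RHS = 12, y in [9, 14]  -> 2 point(s)
  x = 12: RHS = 4, y in [2, 21]  -> 2 point(s)
  x = 14: RHS = 3, y in [7, 16]  -> 2 point(s)
  x = 16: RHS = 16, y in [4, 19]  -> 2 point(s)
  x = 19: RHS = 0, y in [0]  -> 1 point(s)
  x = 20: RHS = 0, y in [0]  -> 1 point(s)
Affine points: 23. Add the point at infinity: total = 24.

#E(F_23) = 24


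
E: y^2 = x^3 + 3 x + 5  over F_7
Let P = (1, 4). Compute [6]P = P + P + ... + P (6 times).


k = 6 = 110_2 (binary, LSB first: 011)
Double-and-add from P = (1, 4):
  bit 0 = 0: acc unchanged = O
  bit 1 = 1: acc = O + (6, 1) = (6, 1)
  bit 2 = 1: acc = (6, 1) + (4, 5) = (1, 3)

6P = (1, 3)


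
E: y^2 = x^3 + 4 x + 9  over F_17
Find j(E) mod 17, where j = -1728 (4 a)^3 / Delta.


Delta = -16(4 a^3 + 27 b^2) mod 17 = 12
-1728 * (4 a)^3 = -1728 * (4*4)^3 mod 17 = 11
j = 11 * 12^(-1) mod 17 = 8

j = 8 (mod 17)


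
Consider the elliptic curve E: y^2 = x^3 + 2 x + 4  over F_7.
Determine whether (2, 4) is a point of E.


Check whether y^2 = x^3 + 2 x + 4 (mod 7) for (x, y) = (2, 4).
LHS: y^2 = 4^2 mod 7 = 2
RHS: x^3 + 2 x + 4 = 2^3 + 2*2 + 4 mod 7 = 2
LHS = RHS

Yes, on the curve


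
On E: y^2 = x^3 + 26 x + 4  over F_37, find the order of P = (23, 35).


Compute successive multiples of P until we hit O:
  1P = (23, 35)
  2P = (12, 34)
  3P = (28, 15)
  4P = (2, 29)
  5P = (0, 35)
  6P = (14, 2)
  7P = (34, 11)
  8P = (8, 13)
  ... (continuing to 28P)
  28P = O

ord(P) = 28


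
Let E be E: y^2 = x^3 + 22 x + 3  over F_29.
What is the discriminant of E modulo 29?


4 a^3 + 27 b^2 = 4*22^3 + 27*3^2 = 42592 + 243 = 42835
Delta = -16 * (42835) = -685360
Delta mod 29 = 26

Delta = 26 (mod 29)


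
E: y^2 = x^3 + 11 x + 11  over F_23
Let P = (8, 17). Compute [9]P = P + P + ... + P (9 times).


k = 9 = 1001_2 (binary, LSB first: 1001)
Double-and-add from P = (8, 17):
  bit 0 = 1: acc = O + (8, 17) = (8, 17)
  bit 1 = 0: acc unchanged = (8, 17)
  bit 2 = 0: acc unchanged = (8, 17)
  bit 3 = 1: acc = (8, 17) + (3, 18) = (1, 0)

9P = (1, 0)


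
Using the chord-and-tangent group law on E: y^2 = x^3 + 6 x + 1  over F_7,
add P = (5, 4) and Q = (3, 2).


P != Q, so use the chord formula.
s = (y2 - y1) / (x2 - x1) = (5) / (5) mod 7 = 1
x3 = s^2 - x1 - x2 mod 7 = 1^2 - 5 - 3 = 0
y3 = s (x1 - x3) - y1 mod 7 = 1 * (5 - 0) - 4 = 1

P + Q = (0, 1)


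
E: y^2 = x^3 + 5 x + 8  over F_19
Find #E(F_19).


For each x in F_19, count y with y^2 = x^3 + 5 x + 8 mod 19:
  x = 2: RHS = 7, y in [8, 11]  -> 2 point(s)
  x = 4: RHS = 16, y in [4, 15]  -> 2 point(s)
  x = 5: RHS = 6, y in [5, 14]  -> 2 point(s)
  x = 6: RHS = 7, y in [8, 11]  -> 2 point(s)
  x = 7: RHS = 6, y in [5, 14]  -> 2 point(s)
  x = 8: RHS = 9, y in [3, 16]  -> 2 point(s)
  x = 11: RHS = 7, y in [8, 11]  -> 2 point(s)
  x = 13: RHS = 9, y in [3, 16]  -> 2 point(s)
  x = 15: RHS = 0, y in [0]  -> 1 point(s)
  x = 16: RHS = 4, y in [2, 17]  -> 2 point(s)
  x = 17: RHS = 9, y in [3, 16]  -> 2 point(s)
Affine points: 21. Add the point at infinity: total = 22.

#E(F_19) = 22


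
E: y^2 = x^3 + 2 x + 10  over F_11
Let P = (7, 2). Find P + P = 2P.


Doubling: s = (3 x1^2 + a) / (2 y1)
s = (3*7^2 + 2) / (2*2) mod 11 = 7
x3 = s^2 - 2 x1 mod 11 = 7^2 - 2*7 = 2
y3 = s (x1 - x3) - y1 mod 11 = 7 * (7 - 2) - 2 = 0

2P = (2, 0)


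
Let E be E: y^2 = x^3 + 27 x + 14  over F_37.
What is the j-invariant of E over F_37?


Delta = -16(4 a^3 + 27 b^2) mod 37 = 11
-1728 * (4 a)^3 = -1728 * (4*27)^3 mod 37 = 36
j = 36 * 11^(-1) mod 37 = 10

j = 10 (mod 37)


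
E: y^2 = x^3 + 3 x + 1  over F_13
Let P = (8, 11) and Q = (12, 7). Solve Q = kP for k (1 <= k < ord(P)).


Enumerate multiples of P until we hit Q = (12, 7):
  1P = (8, 11)
  2P = (10, 2)
  3P = (12, 7)
Match found at i = 3.

k = 3


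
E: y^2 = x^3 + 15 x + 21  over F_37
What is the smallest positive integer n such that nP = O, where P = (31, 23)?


Compute successive multiples of P until we hit O:
  1P = (31, 23)
  2P = (22, 26)
  3P = (17, 34)
  4P = (0, 24)
  5P = (5, 6)
  6P = (4, 16)
  7P = (11, 0)
  8P = (4, 21)
  ... (continuing to 14P)
  14P = O

ord(P) = 14


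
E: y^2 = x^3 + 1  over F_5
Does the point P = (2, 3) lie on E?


Check whether y^2 = x^3 + 0 x + 1 (mod 5) for (x, y) = (2, 3).
LHS: y^2 = 3^2 mod 5 = 4
RHS: x^3 + 0 x + 1 = 2^3 + 0*2 + 1 mod 5 = 4
LHS = RHS

Yes, on the curve


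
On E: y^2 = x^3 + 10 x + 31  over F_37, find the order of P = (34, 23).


Compute successive multiples of P until we hit O:
  1P = (34, 23)
  2P = (6, 14)
  3P = (35, 15)
  4P = (32, 35)
  5P = (7, 0)
  6P = (32, 2)
  7P = (35, 22)
  8P = (6, 23)
  ... (continuing to 10P)
  10P = O

ord(P) = 10


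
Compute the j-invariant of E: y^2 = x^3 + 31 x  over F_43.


Delta = -16(4 a^3 + 27 b^2) mod 43 = 39
-1728 * (4 a)^3 = -1728 * (4*31)^3 mod 43 = 11
j = 11 * 39^(-1) mod 43 = 8

j = 8 (mod 43)


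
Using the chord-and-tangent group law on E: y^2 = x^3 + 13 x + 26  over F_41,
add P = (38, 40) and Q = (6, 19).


P != Q, so use the chord formula.
s = (y2 - y1) / (x2 - x1) = (20) / (9) mod 41 = 25
x3 = s^2 - x1 - x2 mod 41 = 25^2 - 38 - 6 = 7
y3 = s (x1 - x3) - y1 mod 41 = 25 * (38 - 7) - 40 = 38

P + Q = (7, 38)


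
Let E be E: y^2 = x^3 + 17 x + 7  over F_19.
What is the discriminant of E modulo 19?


4 a^3 + 27 b^2 = 4*17^3 + 27*7^2 = 19652 + 1323 = 20975
Delta = -16 * (20975) = -335600
Delta mod 19 = 16

Delta = 16 (mod 19)


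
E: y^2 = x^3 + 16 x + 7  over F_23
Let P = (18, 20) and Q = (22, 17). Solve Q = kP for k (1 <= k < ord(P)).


Enumerate multiples of P until we hit Q = (22, 17):
  1P = (18, 20)
  2P = (3, 17)
  3P = (14, 13)
  4P = (7, 5)
  5P = (1, 22)
  6P = (22, 17)
Match found at i = 6.

k = 6


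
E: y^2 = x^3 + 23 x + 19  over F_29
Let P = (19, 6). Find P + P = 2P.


Doubling: s = (3 x1^2 + a) / (2 y1)
s = (3*19^2 + 23) / (2*6) mod 29 = 10
x3 = s^2 - 2 x1 mod 29 = 10^2 - 2*19 = 4
y3 = s (x1 - x3) - y1 mod 29 = 10 * (19 - 4) - 6 = 28

2P = (4, 28)


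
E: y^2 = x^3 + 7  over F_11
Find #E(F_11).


For each x in F_11, count y with y^2 = x^3 + 0 x + 7 mod 11:
  x = 2: RHS = 4, y in [2, 9]  -> 2 point(s)
  x = 3: RHS = 1, y in [1, 10]  -> 2 point(s)
  x = 4: RHS = 5, y in [4, 7]  -> 2 point(s)
  x = 5: RHS = 0, y in [0]  -> 1 point(s)
  x = 6: RHS = 3, y in [5, 6]  -> 2 point(s)
  x = 7: RHS = 9, y in [3, 8]  -> 2 point(s)
Affine points: 11. Add the point at infinity: total = 12.

#E(F_11) = 12


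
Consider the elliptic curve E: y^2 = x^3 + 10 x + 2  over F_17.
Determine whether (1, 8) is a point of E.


Check whether y^2 = x^3 + 10 x + 2 (mod 17) for (x, y) = (1, 8).
LHS: y^2 = 8^2 mod 17 = 13
RHS: x^3 + 10 x + 2 = 1^3 + 10*1 + 2 mod 17 = 13
LHS = RHS

Yes, on the curve


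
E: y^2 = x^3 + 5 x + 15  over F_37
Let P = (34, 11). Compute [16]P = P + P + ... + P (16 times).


k = 16 = 10000_2 (binary, LSB first: 00001)
Double-and-add from P = (34, 11):
  bit 0 = 0: acc unchanged = O
  bit 1 = 0: acc unchanged = O
  bit 2 = 0: acc unchanged = O
  bit 3 = 0: acc unchanged = O
  bit 4 = 1: acc = O + (1, 24) = (1, 24)

16P = (1, 24)


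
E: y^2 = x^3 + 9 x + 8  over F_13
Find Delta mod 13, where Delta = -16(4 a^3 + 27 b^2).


4 a^3 + 27 b^2 = 4*9^3 + 27*8^2 = 2916 + 1728 = 4644
Delta = -16 * (4644) = -74304
Delta mod 13 = 4

Delta = 4 (mod 13)


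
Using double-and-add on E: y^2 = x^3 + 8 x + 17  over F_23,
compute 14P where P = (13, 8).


k = 14 = 1110_2 (binary, LSB first: 0111)
Double-and-add from P = (13, 8):
  bit 0 = 0: acc unchanged = O
  bit 1 = 1: acc = O + (1, 16) = (1, 16)
  bit 2 = 1: acc = (1, 16) + (10, 19) = (7, 5)
  bit 3 = 1: acc = (7, 5) + (19, 17) = (21, 4)

14P = (21, 4)


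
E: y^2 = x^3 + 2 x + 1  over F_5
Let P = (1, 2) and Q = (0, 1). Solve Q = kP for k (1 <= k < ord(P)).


Enumerate multiples of P until we hit Q = (0, 1):
  1P = (1, 2)
  2P = (3, 3)
  3P = (0, 1)
Match found at i = 3.

k = 3


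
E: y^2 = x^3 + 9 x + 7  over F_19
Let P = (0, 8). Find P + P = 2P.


Doubling: s = (3 x1^2 + a) / (2 y1)
s = (3*0^2 + 9) / (2*8) mod 19 = 16
x3 = s^2 - 2 x1 mod 19 = 16^2 - 2*0 = 9
y3 = s (x1 - x3) - y1 mod 19 = 16 * (0 - 9) - 8 = 0

2P = (9, 0)


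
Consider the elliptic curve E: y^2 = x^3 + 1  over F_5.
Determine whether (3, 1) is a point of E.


Check whether y^2 = x^3 + 0 x + 1 (mod 5) for (x, y) = (3, 1).
LHS: y^2 = 1^2 mod 5 = 1
RHS: x^3 + 0 x + 1 = 3^3 + 0*3 + 1 mod 5 = 3
LHS != RHS

No, not on the curve


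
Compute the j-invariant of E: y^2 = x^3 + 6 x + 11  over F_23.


Delta = -16(4 a^3 + 27 b^2) mod 23 = 6
-1728 * (4 a)^3 = -1728 * (4*6)^3 mod 23 = 20
j = 20 * 6^(-1) mod 23 = 11

j = 11 (mod 23)


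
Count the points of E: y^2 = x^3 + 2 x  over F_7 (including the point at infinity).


For each x in F_7, count y with y^2 = x^3 + 2 x + 0 mod 7:
  x = 0: RHS = 0, y in [0]  -> 1 point(s)
  x = 4: RHS = 2, y in [3, 4]  -> 2 point(s)
  x = 5: RHS = 2, y in [3, 4]  -> 2 point(s)
  x = 6: RHS = 4, y in [2, 5]  -> 2 point(s)
Affine points: 7. Add the point at infinity: total = 8.

#E(F_7) = 8


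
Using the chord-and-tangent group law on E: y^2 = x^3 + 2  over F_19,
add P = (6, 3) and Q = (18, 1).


P != Q, so use the chord formula.
s = (y2 - y1) / (x2 - x1) = (17) / (12) mod 19 = 3
x3 = s^2 - x1 - x2 mod 19 = 3^2 - 6 - 18 = 4
y3 = s (x1 - x3) - y1 mod 19 = 3 * (6 - 4) - 3 = 3

P + Q = (4, 3)


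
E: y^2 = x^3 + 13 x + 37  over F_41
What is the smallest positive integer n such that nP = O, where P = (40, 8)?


Compute successive multiples of P until we hit O:
  1P = (40, 8)
  2P = (3, 29)
  3P = (23, 30)
  4P = (15, 32)
  5P = (19, 3)
  6P = (0, 23)
  7P = (21, 31)
  8P = (1, 16)
  ... (continuing to 33P)
  33P = O

ord(P) = 33


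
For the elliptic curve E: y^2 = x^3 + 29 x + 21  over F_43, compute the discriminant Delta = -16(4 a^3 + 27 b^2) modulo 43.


4 a^3 + 27 b^2 = 4*29^3 + 27*21^2 = 97556 + 11907 = 109463
Delta = -16 * (109463) = -1751408
Delta mod 43 = 25

Delta = 25 (mod 43)


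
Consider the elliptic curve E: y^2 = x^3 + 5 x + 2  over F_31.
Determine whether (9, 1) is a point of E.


Check whether y^2 = x^3 + 5 x + 2 (mod 31) for (x, y) = (9, 1).
LHS: y^2 = 1^2 mod 31 = 1
RHS: x^3 + 5 x + 2 = 9^3 + 5*9 + 2 mod 31 = 1
LHS = RHS

Yes, on the curve


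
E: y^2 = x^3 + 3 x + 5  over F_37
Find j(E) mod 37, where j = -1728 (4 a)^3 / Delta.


Delta = -16(4 a^3 + 27 b^2) mod 37 = 15
-1728 * (4 a)^3 = -1728 * (4*3)^3 mod 37 = 27
j = 27 * 15^(-1) mod 37 = 24

j = 24 (mod 37)


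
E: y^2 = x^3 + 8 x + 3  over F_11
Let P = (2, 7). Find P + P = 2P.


Doubling: s = (3 x1^2 + a) / (2 y1)
s = (3*2^2 + 8) / (2*7) mod 11 = 3
x3 = s^2 - 2 x1 mod 11 = 3^2 - 2*2 = 5
y3 = s (x1 - x3) - y1 mod 11 = 3 * (2 - 5) - 7 = 6

2P = (5, 6)


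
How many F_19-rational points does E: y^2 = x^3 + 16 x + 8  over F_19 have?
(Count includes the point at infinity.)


For each x in F_19, count y with y^2 = x^3 + 16 x + 8 mod 19:
  x = 1: RHS = 6, y in [5, 14]  -> 2 point(s)
  x = 3: RHS = 7, y in [8, 11]  -> 2 point(s)
  x = 5: RHS = 4, y in [2, 17]  -> 2 point(s)
  x = 6: RHS = 16, y in [4, 15]  -> 2 point(s)
  x = 7: RHS = 7, y in [8, 11]  -> 2 point(s)
  x = 9: RHS = 7, y in [8, 11]  -> 2 point(s)
  x = 10: RHS = 9, y in [3, 16]  -> 2 point(s)
  x = 12: RHS = 9, y in [3, 16]  -> 2 point(s)
  x = 13: RHS = 0, y in [0]  -> 1 point(s)
  x = 16: RHS = 9, y in [3, 16]  -> 2 point(s)
  x = 17: RHS = 6, y in [5, 14]  -> 2 point(s)
Affine points: 21. Add the point at infinity: total = 22.

#E(F_19) = 22


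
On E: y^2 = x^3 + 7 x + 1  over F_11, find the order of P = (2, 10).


Compute successive multiples of P until we hit O:
  1P = (2, 10)
  2P = (1, 8)
  3P = (1, 3)
  4P = (2, 1)
  5P = O

ord(P) = 5


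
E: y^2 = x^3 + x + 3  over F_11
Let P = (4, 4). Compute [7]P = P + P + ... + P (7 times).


k = 7 = 111_2 (binary, LSB first: 111)
Double-and-add from P = (4, 4):
  bit 0 = 1: acc = O + (4, 4) = (4, 4)
  bit 1 = 1: acc = (4, 4) + (7, 1) = (1, 4)
  bit 2 = 1: acc = (1, 4) + (6, 7) = (7, 10)

7P = (7, 10)


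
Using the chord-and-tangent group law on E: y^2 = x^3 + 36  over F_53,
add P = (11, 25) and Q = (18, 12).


P != Q, so use the chord formula.
s = (y2 - y1) / (x2 - x1) = (40) / (7) mod 53 = 36
x3 = s^2 - x1 - x2 mod 53 = 36^2 - 11 - 18 = 48
y3 = s (x1 - x3) - y1 mod 53 = 36 * (11 - 48) - 25 = 21

P + Q = (48, 21)


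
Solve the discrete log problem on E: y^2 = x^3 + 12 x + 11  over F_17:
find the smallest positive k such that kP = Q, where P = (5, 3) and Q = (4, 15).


Enumerate multiples of P until we hit Q = (4, 15):
  1P = (5, 3)
  2P = (9, 7)
  3P = (4, 15)
Match found at i = 3.

k = 3


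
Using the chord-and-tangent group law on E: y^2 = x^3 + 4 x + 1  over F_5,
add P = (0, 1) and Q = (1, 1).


P != Q, so use the chord formula.
s = (y2 - y1) / (x2 - x1) = (0) / (1) mod 5 = 0
x3 = s^2 - x1 - x2 mod 5 = 0^2 - 0 - 1 = 4
y3 = s (x1 - x3) - y1 mod 5 = 0 * (0 - 4) - 1 = 4

P + Q = (4, 4)


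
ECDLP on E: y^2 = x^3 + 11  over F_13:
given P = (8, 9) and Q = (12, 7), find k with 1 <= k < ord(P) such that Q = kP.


Enumerate multiples of P until we hit Q = (12, 7):
  1P = (8, 9)
  2P = (1, 5)
  3P = (3, 5)
  4P = (12, 6)
  5P = (9, 8)
  6P = (10, 6)
  7P = (7, 9)
  8P = (11, 4)
  9P = (4, 6)
  10P = (4, 7)
  11P = (11, 9)
  12P = (7, 4)
  13P = (10, 7)
  14P = (9, 5)
  15P = (12, 7)
Match found at i = 15.

k = 15


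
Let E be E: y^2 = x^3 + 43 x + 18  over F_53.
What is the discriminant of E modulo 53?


4 a^3 + 27 b^2 = 4*43^3 + 27*18^2 = 318028 + 8748 = 326776
Delta = -16 * (326776) = -5228416
Delta mod 53 = 34

Delta = 34 (mod 53)


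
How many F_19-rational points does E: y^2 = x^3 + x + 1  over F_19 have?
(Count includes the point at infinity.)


For each x in F_19, count y with y^2 = x^3 + 1 x + 1 mod 19:
  x = 0: RHS = 1, y in [1, 18]  -> 2 point(s)
  x = 2: RHS = 11, y in [7, 12]  -> 2 point(s)
  x = 5: RHS = 17, y in [6, 13]  -> 2 point(s)
  x = 7: RHS = 9, y in [3, 16]  -> 2 point(s)
  x = 9: RHS = 17, y in [6, 13]  -> 2 point(s)
  x = 10: RHS = 4, y in [2, 17]  -> 2 point(s)
  x = 13: RHS = 7, y in [8, 11]  -> 2 point(s)
  x = 14: RHS = 4, y in [2, 17]  -> 2 point(s)
  x = 15: RHS = 9, y in [3, 16]  -> 2 point(s)
  x = 16: RHS = 9, y in [3, 16]  -> 2 point(s)
Affine points: 20. Add the point at infinity: total = 21.

#E(F_19) = 21
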